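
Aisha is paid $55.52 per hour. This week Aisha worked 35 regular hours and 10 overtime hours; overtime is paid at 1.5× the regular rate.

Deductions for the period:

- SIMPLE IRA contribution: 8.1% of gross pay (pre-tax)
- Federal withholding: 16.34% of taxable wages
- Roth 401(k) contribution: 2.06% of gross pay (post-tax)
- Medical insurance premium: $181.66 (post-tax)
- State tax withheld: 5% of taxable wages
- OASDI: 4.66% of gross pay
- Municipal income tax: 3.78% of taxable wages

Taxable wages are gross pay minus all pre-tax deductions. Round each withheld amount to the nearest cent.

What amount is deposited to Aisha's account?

Regular pay: 35 × $55.52 = $1,943.20
Overtime pay: 10 × $55.52 × 1.5 = $832.80
Gross pay = $1,943.20 + $832.80 = $2,776.00
SIMPLE IRA contribution: $2,776.00 × 0.081 = $224.86
Taxable wages = $2,776.00 − $224.86 = $2,551.14
Municipal income tax: $2,551.14 × 0.0378 = $96.43
State tax withheld: $2,551.14 × 0.05 = $127.56
Federal withholding: $2,551.14 × 0.1634 = $416.86
OASDI: $2,776.00 × 0.0466 = $129.36
Medical insurance premium: $181.66
Roth 401(k) contribution: $2,776.00 × 0.0206 = $57.19
Total deductions = $224.86 + $96.43 + $127.56 + $416.86 + $129.36 + $181.66 + $57.19 = $1,233.92
Net pay = $2,776.00 − $1,233.92 = $1,542.08

$1,542.08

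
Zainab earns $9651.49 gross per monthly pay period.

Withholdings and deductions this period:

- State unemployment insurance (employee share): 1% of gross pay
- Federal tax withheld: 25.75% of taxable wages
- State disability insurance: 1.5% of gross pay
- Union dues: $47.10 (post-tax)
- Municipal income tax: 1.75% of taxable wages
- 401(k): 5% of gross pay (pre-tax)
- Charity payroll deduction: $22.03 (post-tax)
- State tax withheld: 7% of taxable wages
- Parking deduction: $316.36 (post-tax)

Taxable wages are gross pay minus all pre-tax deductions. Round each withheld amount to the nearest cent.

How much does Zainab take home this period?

$5378.87

401(k): $9651.49 × 0.05 = $482.57
Taxable wages = $9651.49 − $482.57 = $9168.92
Federal tax withheld: $9168.92 × 0.2575 = $2361.00
State tax withheld: $9168.92 × 0.07 = $641.82
Municipal income tax: $9168.92 × 0.0175 = $160.46
State unemployment insurance (employee share): $9651.49 × 0.01 = $96.51
State disability insurance: $9651.49 × 0.015 = $144.77
Charity payroll deduction: $22.03
Parking deduction: $316.36
Union dues: $47.10
Total deductions = $482.57 + $2361.00 + $641.82 + $160.46 + $96.51 + $144.77 + $22.03 + $316.36 + $47.10 = $4272.62
Net pay = $9651.49 − $4272.62 = $5378.87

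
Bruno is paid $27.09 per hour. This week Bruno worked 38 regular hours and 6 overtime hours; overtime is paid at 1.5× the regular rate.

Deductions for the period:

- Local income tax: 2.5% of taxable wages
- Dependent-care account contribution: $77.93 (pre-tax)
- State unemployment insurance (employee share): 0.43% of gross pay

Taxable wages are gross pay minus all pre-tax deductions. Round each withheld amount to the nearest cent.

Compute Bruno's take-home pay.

$1,159.95

Regular pay: 38 × $27.09 = $1,029.42
Overtime pay: 6 × $27.09 × 1.5 = $243.81
Gross pay = $1,029.42 + $243.81 = $1,273.23
Dependent-care account contribution: $77.93
Taxable wages = $1,273.23 − $77.93 = $1,195.30
Local income tax: $1,195.30 × 0.025 = $29.88
State unemployment insurance (employee share): $1,273.23 × 0.0043 = $5.47
Total deductions = $77.93 + $29.88 + $5.47 = $113.28
Net pay = $1,273.23 − $113.28 = $1,159.95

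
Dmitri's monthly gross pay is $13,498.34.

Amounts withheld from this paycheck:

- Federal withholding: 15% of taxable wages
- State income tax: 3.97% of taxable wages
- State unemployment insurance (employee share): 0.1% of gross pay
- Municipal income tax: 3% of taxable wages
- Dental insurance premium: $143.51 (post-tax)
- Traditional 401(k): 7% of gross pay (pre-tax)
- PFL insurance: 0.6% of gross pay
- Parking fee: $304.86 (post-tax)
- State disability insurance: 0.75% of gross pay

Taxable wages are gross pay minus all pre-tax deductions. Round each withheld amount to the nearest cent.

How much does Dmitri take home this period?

$9,151.37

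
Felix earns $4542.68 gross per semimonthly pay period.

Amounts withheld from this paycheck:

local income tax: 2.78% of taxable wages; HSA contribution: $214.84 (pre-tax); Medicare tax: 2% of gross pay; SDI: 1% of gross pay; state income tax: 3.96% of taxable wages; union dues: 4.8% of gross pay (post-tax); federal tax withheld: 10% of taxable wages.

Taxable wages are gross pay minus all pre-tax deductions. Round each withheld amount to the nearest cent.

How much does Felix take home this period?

$3249.04

HSA contribution: $214.84
Taxable wages = $4542.68 − $214.84 = $4327.84
Federal tax withheld: $4327.84 × 0.1 = $432.78
State income tax: $4327.84 × 0.0396 = $171.38
Local income tax: $4327.84 × 0.0278 = $120.31
Medicare tax: $4542.68 × 0.02 = $90.85
SDI: $4542.68 × 0.01 = $45.43
Union dues: $4542.68 × 0.048 = $218.05
Total deductions = $214.84 + $432.78 + $171.38 + $120.31 + $90.85 + $45.43 + $218.05 = $1293.64
Net pay = $4542.68 − $1293.64 = $3249.04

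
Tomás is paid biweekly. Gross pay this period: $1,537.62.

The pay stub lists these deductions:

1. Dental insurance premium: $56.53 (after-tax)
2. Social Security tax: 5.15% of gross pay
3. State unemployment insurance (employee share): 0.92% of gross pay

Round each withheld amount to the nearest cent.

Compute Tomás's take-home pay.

$1,387.75

State unemployment insurance (employee share): $1,537.62 × 0.0092 = $14.15
Social Security tax: $1,537.62 × 0.0515 = $79.19
Dental insurance premium: $56.53
Total deductions = $14.15 + $79.19 + $56.53 = $149.87
Net pay = $1,537.62 − $149.87 = $1,387.75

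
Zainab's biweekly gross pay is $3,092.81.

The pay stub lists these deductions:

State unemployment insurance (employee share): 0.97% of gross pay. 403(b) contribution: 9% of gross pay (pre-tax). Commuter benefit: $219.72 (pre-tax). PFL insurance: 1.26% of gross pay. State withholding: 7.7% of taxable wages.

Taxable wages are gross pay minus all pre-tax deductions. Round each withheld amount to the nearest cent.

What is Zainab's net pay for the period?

$2,325.98

Commuter benefit: $219.72
403(b) contribution: $3,092.81 × 0.09 = $278.35
Pre-tax total = $219.72 + $278.35 = $498.07
Taxable wages = $3,092.81 − $498.07 = $2,594.74
State withholding: $2,594.74 × 0.077 = $199.79
State unemployment insurance (employee share): $3,092.81 × 0.0097 = $30.00
PFL insurance: $3,092.81 × 0.0126 = $38.97
Total deductions = $219.72 + $278.35 + $199.79 + $30.00 + $38.97 = $766.83
Net pay = $3,092.81 − $766.83 = $2,325.98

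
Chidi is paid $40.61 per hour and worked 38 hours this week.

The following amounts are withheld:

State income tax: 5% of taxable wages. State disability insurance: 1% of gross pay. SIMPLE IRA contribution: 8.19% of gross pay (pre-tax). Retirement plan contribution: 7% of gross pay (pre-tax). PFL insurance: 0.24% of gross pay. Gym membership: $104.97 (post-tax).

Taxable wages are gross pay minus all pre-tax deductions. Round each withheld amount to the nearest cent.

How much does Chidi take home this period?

$1119.23

Gross pay: 38 × $40.61 = $1543.18
SIMPLE IRA contribution: $1543.18 × 0.0819 = $126.39
Retirement plan contribution: $1543.18 × 0.07 = $108.02
Pre-tax total = $126.39 + $108.02 = $234.41
Taxable wages = $1543.18 − $234.41 = $1308.77
State income tax: $1308.77 × 0.05 = $65.44
State disability insurance: $1543.18 × 0.01 = $15.43
PFL insurance: $1543.18 × 0.0024 = $3.70
Gym membership: $104.97
Total deductions = $126.39 + $108.02 + $65.44 + $15.43 + $3.70 + $104.97 = $423.95
Net pay = $1543.18 − $423.95 = $1119.23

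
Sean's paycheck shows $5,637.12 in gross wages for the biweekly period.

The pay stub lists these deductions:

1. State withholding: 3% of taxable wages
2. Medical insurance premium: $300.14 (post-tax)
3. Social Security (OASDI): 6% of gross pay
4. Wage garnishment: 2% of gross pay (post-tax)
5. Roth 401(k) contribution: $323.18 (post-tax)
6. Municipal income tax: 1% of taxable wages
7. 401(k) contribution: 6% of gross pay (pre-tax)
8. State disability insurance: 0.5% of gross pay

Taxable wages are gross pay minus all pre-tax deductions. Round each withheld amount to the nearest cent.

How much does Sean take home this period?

401(k) contribution: $5,637.12 × 0.06 = $338.23
Taxable wages = $5,637.12 − $338.23 = $5,298.89
Municipal income tax: $5,298.89 × 0.01 = $52.99
State withholding: $5,298.89 × 0.03 = $158.97
Social Security (OASDI): $5,637.12 × 0.06 = $338.23
State disability insurance: $5,637.12 × 0.005 = $28.19
Wage garnishment: $5,637.12 × 0.02 = $112.74
Medical insurance premium: $300.14
Roth 401(k) contribution: $323.18
Total deductions = $338.23 + $52.99 + $158.97 + $338.23 + $28.19 + $112.74 + $300.14 + $323.18 = $1,652.67
Net pay = $5,637.12 − $1,652.67 = $3,984.45

$3,984.45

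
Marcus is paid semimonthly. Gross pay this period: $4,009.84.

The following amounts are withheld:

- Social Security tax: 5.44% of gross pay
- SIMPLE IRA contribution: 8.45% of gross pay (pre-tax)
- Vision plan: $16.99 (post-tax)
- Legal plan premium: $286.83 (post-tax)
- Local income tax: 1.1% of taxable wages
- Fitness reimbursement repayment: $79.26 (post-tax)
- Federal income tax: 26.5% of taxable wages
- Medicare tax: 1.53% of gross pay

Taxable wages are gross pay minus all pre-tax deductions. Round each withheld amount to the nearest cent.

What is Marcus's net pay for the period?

$1,995.24

SIMPLE IRA contribution: $4,009.84 × 0.0845 = $338.83
Taxable wages = $4,009.84 − $338.83 = $3,671.01
Local income tax: $3,671.01 × 0.011 = $40.38
Federal income tax: $3,671.01 × 0.265 = $972.82
Social Security tax: $4,009.84 × 0.0544 = $218.14
Medicare tax: $4,009.84 × 0.0153 = $61.35
Legal plan premium: $286.83
Vision plan: $16.99
Fitness reimbursement repayment: $79.26
Total deductions = $338.83 + $40.38 + $972.82 + $218.14 + $61.35 + $286.83 + $16.99 + $79.26 = $2,014.60
Net pay = $4,009.84 − $2,014.60 = $1,995.24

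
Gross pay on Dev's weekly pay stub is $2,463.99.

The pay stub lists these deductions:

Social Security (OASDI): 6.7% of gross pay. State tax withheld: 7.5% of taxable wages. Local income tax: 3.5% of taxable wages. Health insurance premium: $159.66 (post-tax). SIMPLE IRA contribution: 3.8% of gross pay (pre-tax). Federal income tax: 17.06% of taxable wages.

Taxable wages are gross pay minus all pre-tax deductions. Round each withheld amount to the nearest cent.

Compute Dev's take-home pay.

$1,380.49

SIMPLE IRA contribution: $2,463.99 × 0.038 = $93.63
Taxable wages = $2,463.99 − $93.63 = $2,370.36
Local income tax: $2,370.36 × 0.035 = $82.96
Federal income tax: $2,370.36 × 0.1706 = $404.38
State tax withheld: $2,370.36 × 0.075 = $177.78
Social Security (OASDI): $2,463.99 × 0.067 = $165.09
Health insurance premium: $159.66
Total deductions = $93.63 + $82.96 + $404.38 + $177.78 + $165.09 + $159.66 = $1,083.50
Net pay = $2,463.99 − $1,083.50 = $1,380.49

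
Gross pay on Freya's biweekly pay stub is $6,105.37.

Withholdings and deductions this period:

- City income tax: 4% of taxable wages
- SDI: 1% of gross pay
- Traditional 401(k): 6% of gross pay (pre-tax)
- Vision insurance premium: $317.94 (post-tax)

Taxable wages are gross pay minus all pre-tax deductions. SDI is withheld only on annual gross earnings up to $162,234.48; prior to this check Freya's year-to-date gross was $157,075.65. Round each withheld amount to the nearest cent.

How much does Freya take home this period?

$5,139.96

Traditional 401(k): $6,105.37 × 0.06 = $366.32
Taxable wages = $6,105.37 − $366.32 = $5,739.05
City income tax: $5,739.05 × 0.04 = $229.56
SDI: only $162,234.48 − $157,075.65 = $5,158.83 of this check is subject → $5,158.83 × 0.01 = $51.59
Vision insurance premium: $317.94
Total deductions = $366.32 + $229.56 + $51.59 + $317.94 = $965.41
Net pay = $6,105.37 − $965.41 = $5,139.96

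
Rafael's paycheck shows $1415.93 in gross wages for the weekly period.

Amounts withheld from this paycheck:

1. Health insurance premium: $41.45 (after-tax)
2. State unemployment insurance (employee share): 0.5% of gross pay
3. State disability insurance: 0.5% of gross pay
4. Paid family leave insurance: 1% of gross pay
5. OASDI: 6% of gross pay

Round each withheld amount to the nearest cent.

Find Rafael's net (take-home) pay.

State unemployment insurance (employee share): $1415.93 × 0.005 = $7.08
State disability insurance: $1415.93 × 0.005 = $7.08
Paid family leave insurance: $1415.93 × 0.01 = $14.16
OASDI: $1415.93 × 0.06 = $84.96
Health insurance premium: $41.45
Total deductions = $7.08 + $7.08 + $14.16 + $84.96 + $41.45 = $154.73
Net pay = $1415.93 − $154.73 = $1261.20

$1261.20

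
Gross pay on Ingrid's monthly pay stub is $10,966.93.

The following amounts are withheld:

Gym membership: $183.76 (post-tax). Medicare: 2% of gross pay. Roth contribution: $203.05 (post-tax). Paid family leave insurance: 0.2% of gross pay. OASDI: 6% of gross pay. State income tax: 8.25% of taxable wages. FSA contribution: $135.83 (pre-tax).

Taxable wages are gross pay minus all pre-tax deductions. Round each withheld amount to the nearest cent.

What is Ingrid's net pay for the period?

$8,651.43

FSA contribution: $135.83
Taxable wages = $10,966.93 − $135.83 = $10,831.10
State income tax: $10,831.10 × 0.0825 = $893.57
OASDI: $10,966.93 × 0.06 = $658.02
Medicare: $10,966.93 × 0.02 = $219.34
Paid family leave insurance: $10,966.93 × 0.002 = $21.93
Roth contribution: $203.05
Gym membership: $183.76
Total deductions = $135.83 + $893.57 + $658.02 + $219.34 + $21.93 + $203.05 + $183.76 = $2,315.50
Net pay = $10,966.93 − $2,315.50 = $8,651.43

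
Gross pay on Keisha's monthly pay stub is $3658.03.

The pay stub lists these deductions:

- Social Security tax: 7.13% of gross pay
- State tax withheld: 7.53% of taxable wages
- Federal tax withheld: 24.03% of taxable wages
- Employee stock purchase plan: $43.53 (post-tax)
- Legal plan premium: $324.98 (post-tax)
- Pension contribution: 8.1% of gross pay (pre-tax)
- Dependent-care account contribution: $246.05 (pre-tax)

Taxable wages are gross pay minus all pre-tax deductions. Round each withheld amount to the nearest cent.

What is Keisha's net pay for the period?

Dependent-care account contribution: $246.05
Pension contribution: $3658.03 × 0.081 = $296.30
Pre-tax total = $246.05 + $296.30 = $542.35
Taxable wages = $3658.03 − $542.35 = $3115.68
State tax withheld: $3115.68 × 0.0753 = $234.61
Federal tax withheld: $3115.68 × 0.2403 = $748.70
Social Security tax: $3658.03 × 0.0713 = $260.82
Legal plan premium: $324.98
Employee stock purchase plan: $43.53
Total deductions = $246.05 + $296.30 + $234.61 + $748.70 + $260.82 + $324.98 + $43.53 = $2154.99
Net pay = $3658.03 − $2154.99 = $1503.04

$1503.04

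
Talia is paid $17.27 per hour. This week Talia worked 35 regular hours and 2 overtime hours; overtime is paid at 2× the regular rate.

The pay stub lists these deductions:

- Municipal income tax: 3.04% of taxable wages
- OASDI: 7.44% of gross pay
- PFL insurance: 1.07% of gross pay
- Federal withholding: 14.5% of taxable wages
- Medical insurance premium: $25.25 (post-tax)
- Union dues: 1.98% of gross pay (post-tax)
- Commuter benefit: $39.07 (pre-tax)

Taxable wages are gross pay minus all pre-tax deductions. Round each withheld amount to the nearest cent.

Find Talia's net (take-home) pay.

$427.26

Regular pay: 35 × $17.27 = $604.45
Overtime pay: 2 × $17.27 × 2 = $69.08
Gross pay = $604.45 + $69.08 = $673.53
Commuter benefit: $39.07
Taxable wages = $673.53 − $39.07 = $634.46
Municipal income tax: $634.46 × 0.0304 = $19.29
Federal withholding: $634.46 × 0.145 = $92.00
PFL insurance: $673.53 × 0.0107 = $7.21
OASDI: $673.53 × 0.0744 = $50.11
Union dues: $673.53 × 0.0198 = $13.34
Medical insurance premium: $25.25
Total deductions = $39.07 + $19.29 + $92.00 + $7.21 + $50.11 + $13.34 + $25.25 = $246.27
Net pay = $673.53 − $246.27 = $427.26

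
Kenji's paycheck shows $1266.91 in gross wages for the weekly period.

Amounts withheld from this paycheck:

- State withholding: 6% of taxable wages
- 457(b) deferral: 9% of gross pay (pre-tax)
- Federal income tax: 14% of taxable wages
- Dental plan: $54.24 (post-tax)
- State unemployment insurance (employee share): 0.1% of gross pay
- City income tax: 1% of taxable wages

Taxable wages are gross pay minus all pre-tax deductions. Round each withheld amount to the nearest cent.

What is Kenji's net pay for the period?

$855.28

457(b) deferral: $1266.91 × 0.09 = $114.02
Taxable wages = $1266.91 − $114.02 = $1152.89
City income tax: $1152.89 × 0.01 = $11.53
Federal income tax: $1152.89 × 0.14 = $161.40
State withholding: $1152.89 × 0.06 = $69.17
State unemployment insurance (employee share): $1266.91 × 0.001 = $1.27
Dental plan: $54.24
Total deductions = $114.02 + $11.53 + $161.40 + $69.17 + $1.27 + $54.24 = $411.63
Net pay = $1266.91 − $411.63 = $855.28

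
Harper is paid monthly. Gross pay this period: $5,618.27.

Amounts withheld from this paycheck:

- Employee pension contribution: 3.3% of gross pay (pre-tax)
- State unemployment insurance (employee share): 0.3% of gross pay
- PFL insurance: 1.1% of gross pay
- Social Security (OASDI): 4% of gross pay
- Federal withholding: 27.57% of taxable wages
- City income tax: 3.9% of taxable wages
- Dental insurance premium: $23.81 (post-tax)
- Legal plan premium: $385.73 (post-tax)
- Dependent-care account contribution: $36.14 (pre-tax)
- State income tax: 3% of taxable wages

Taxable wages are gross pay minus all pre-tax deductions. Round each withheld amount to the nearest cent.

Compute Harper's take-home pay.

Dependent-care account contribution: $36.14
Employee pension contribution: $5,618.27 × 0.033 = $185.40
Pre-tax total = $36.14 + $185.40 = $221.54
Taxable wages = $5,618.27 − $221.54 = $5,396.73
Federal withholding: $5,396.73 × 0.2757 = $1,487.88
State income tax: $5,396.73 × 0.03 = $161.90
City income tax: $5,396.73 × 0.039 = $210.47
Social Security (OASDI): $5,618.27 × 0.04 = $224.73
State unemployment insurance (employee share): $5,618.27 × 0.003 = $16.85
PFL insurance: $5,618.27 × 0.011 = $61.80
Dental insurance premium: $23.81
Legal plan premium: $385.73
Total deductions = $36.14 + $185.40 + $1,487.88 + $161.90 + $210.47 + $224.73 + $16.85 + $61.80 + $23.81 + $385.73 = $2,794.71
Net pay = $5,618.27 − $2,794.71 = $2,823.56

$2,823.56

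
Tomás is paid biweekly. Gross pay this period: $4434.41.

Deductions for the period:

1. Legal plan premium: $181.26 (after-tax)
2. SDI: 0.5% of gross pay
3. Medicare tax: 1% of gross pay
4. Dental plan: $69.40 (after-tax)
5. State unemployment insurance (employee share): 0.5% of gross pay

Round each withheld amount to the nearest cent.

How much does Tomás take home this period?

SDI: $4434.41 × 0.005 = $22.17
Medicare tax: $4434.41 × 0.01 = $44.34
State unemployment insurance (employee share): $4434.41 × 0.005 = $22.17
Legal plan premium: $181.26
Dental plan: $69.40
Total deductions = $22.17 + $44.34 + $22.17 + $181.26 + $69.40 = $339.34
Net pay = $4434.41 − $339.34 = $4095.07

$4095.07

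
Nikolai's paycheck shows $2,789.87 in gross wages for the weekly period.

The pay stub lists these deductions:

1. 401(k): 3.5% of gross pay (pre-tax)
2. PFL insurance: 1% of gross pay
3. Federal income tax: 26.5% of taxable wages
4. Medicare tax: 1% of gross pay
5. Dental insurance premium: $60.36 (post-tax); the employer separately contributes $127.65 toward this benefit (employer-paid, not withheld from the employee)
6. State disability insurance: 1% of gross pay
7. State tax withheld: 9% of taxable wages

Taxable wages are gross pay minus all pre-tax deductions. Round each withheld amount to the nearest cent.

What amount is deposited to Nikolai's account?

401(k): $2,789.87 × 0.035 = $97.65
Taxable wages = $2,789.87 − $97.65 = $2,692.22
Federal income tax: $2,692.22 × 0.265 = $713.44
State tax withheld: $2,692.22 × 0.09 = $242.30
Medicare tax: $2,789.87 × 0.01 = $27.90
PFL insurance: $2,789.87 × 0.01 = $27.90
State disability insurance: $2,789.87 × 0.01 = $27.90
Dental insurance premium: $60.36
(Employer's $127.65 toward dental insurance premium is not withheld from the employee.)
Total deductions = $97.65 + $713.44 + $242.30 + $27.90 + $27.90 + $27.90 + $60.36 = $1,197.45
Net pay = $2,789.87 − $1,197.45 = $1,592.42

$1,592.42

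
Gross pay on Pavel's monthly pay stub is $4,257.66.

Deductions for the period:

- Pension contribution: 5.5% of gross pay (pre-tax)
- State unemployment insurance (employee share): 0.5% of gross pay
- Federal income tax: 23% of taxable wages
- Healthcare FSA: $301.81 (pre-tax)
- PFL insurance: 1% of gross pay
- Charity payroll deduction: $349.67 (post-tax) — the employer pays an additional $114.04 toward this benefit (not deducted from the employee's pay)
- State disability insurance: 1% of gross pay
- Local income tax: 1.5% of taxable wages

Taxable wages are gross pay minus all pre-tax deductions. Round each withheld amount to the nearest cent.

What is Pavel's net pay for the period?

Healthcare FSA: $301.81
Pension contribution: $4,257.66 × 0.055 = $234.17
Pre-tax total = $301.81 + $234.17 = $535.98
Taxable wages = $4,257.66 − $535.98 = $3,721.68
Local income tax: $3,721.68 × 0.015 = $55.83
Federal income tax: $3,721.68 × 0.23 = $855.99
State disability insurance: $4,257.66 × 0.01 = $42.58
State unemployment insurance (employee share): $4,257.66 × 0.005 = $21.29
PFL insurance: $4,257.66 × 0.01 = $42.58
Charity payroll deduction: $349.67
(Employer's $114.04 toward charity payroll deduction is not withheld from the employee.)
Total deductions = $301.81 + $234.17 + $55.83 + $855.99 + $42.58 + $21.29 + $42.58 + $349.67 = $1,903.92
Net pay = $4,257.66 − $1,903.92 = $2,353.74

$2,353.74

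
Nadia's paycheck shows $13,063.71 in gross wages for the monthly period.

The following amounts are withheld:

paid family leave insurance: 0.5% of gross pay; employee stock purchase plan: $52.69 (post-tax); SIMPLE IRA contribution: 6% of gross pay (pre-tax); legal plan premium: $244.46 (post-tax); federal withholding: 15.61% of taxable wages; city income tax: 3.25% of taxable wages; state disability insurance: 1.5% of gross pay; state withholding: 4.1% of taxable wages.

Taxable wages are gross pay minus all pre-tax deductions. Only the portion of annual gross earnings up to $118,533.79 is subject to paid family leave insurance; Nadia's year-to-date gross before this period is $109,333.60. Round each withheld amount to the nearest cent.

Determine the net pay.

$8,921.31

SIMPLE IRA contribution: $13,063.71 × 0.06 = $783.82
Taxable wages = $13,063.71 − $783.82 = $12,279.89
Federal withholding: $12,279.89 × 0.1561 = $1,916.89
State withholding: $12,279.89 × 0.041 = $503.48
City income tax: $12,279.89 × 0.0325 = $399.10
State disability insurance: $13,063.71 × 0.015 = $195.96
Paid family leave insurance: only $118,533.79 − $109,333.60 = $9,200.19 of this check is subject → $9,200.19 × 0.005 = $46.00
Legal plan premium: $244.46
Employee stock purchase plan: $52.69
Total deductions = $783.82 + $1,916.89 + $503.48 + $399.10 + $195.96 + $46.00 + $244.46 + $52.69 = $4,142.40
Net pay = $13,063.71 − $4,142.40 = $8,921.31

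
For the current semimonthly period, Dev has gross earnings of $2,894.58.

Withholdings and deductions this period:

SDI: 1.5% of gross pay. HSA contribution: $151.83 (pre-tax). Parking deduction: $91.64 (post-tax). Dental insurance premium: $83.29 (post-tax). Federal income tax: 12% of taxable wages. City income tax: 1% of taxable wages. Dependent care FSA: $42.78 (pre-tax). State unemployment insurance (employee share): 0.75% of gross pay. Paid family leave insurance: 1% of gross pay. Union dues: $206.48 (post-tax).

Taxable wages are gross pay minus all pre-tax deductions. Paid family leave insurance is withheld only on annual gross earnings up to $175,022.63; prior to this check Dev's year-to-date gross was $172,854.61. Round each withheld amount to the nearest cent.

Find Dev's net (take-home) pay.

HSA contribution: $151.83
Dependent care FSA: $42.78
Pre-tax total = $151.83 + $42.78 = $194.61
Taxable wages = $2,894.58 − $194.61 = $2,699.97
City income tax: $2,699.97 × 0.01 = $27.00
Federal income tax: $2,699.97 × 0.12 = $324.00
SDI: $2,894.58 × 0.015 = $43.42
State unemployment insurance (employee share): $2,894.58 × 0.0075 = $21.71
Paid family leave insurance: only $175,022.63 − $172,854.61 = $2,168.02 of this check is subject → $2,168.02 × 0.01 = $21.68
Dental insurance premium: $83.29
Parking deduction: $91.64
Union dues: $206.48
Total deductions = $151.83 + $42.78 + $27.00 + $324.00 + $43.42 + $21.71 + $21.68 + $83.29 + $91.64 + $206.48 = $1,013.83
Net pay = $2,894.58 − $1,013.83 = $1,880.75

$1,880.75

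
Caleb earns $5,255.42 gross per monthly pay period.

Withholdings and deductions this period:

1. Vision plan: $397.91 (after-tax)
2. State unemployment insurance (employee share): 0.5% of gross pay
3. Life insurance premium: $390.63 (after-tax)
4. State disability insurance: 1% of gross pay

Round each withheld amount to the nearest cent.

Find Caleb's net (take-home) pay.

$4,388.05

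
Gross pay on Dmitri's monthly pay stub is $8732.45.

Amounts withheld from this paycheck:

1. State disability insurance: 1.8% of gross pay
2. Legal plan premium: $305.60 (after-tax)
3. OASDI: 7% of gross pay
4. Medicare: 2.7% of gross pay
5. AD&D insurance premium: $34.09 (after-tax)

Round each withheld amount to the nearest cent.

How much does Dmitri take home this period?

State disability insurance: $8732.45 × 0.018 = $157.18
OASDI: $8732.45 × 0.07 = $611.27
Medicare: $8732.45 × 0.027 = $235.78
AD&D insurance premium: $34.09
Legal plan premium: $305.60
Total deductions = $157.18 + $611.27 + $235.78 + $34.09 + $305.60 = $1343.92
Net pay = $8732.45 − $1343.92 = $7388.53

$7388.53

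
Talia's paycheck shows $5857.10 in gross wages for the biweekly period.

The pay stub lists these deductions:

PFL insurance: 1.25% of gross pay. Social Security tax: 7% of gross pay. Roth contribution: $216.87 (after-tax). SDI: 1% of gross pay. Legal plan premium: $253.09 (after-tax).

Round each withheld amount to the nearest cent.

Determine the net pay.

$4845.36

Social Security tax: $5857.10 × 0.07 = $410.00
SDI: $5857.10 × 0.01 = $58.57
PFL insurance: $5857.10 × 0.0125 = $73.21
Roth contribution: $216.87
Legal plan premium: $253.09
Total deductions = $410.00 + $58.57 + $73.21 + $216.87 + $253.09 = $1011.74
Net pay = $5857.10 − $1011.74 = $4845.36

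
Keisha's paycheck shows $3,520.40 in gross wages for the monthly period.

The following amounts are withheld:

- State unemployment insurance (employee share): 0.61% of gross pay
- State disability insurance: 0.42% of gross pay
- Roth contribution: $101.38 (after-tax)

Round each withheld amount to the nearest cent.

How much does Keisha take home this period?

State disability insurance: $3,520.40 × 0.0042 = $14.79
State unemployment insurance (employee share): $3,520.40 × 0.0061 = $21.47
Roth contribution: $101.38
Total deductions = $14.79 + $21.47 + $101.38 = $137.64
Net pay = $3,520.40 − $137.64 = $3,382.76

$3,382.76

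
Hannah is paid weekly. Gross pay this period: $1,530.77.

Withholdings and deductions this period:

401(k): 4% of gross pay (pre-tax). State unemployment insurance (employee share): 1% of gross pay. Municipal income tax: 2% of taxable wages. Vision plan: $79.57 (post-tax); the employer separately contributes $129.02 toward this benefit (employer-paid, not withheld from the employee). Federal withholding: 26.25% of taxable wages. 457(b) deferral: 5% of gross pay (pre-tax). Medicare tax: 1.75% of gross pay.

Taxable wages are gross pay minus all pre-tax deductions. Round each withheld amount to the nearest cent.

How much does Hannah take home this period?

$877.81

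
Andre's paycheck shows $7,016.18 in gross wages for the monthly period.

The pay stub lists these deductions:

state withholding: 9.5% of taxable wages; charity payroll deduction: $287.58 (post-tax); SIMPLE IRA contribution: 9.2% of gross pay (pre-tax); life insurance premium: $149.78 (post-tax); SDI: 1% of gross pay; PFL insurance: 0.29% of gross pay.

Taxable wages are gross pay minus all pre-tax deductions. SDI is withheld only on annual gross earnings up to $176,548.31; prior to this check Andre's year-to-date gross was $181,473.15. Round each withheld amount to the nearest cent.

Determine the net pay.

$5,307.76

SIMPLE IRA contribution: $7,016.18 × 0.092 = $645.49
Taxable wages = $7,016.18 − $645.49 = $6,370.69
State withholding: $6,370.69 × 0.095 = $605.22
SDI: annual cap $176,548.31 already reached (YTD $181,473.15), so $0.00
PFL insurance: $7,016.18 × 0.0029 = $20.35
Charity payroll deduction: $287.58
Life insurance premium: $149.78
Total deductions = $645.49 + $605.22 + $0.00 + $20.35 + $287.58 + $149.78 = $1,708.42
Net pay = $7,016.18 − $1,708.42 = $5,307.76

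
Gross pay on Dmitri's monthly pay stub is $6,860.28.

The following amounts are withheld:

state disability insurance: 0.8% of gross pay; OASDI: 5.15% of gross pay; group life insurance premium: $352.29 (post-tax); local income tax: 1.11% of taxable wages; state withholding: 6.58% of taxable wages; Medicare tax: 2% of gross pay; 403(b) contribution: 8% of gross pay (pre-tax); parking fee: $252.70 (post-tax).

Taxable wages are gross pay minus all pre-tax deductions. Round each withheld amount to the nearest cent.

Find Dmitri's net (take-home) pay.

$4,675.73

403(b) contribution: $6,860.28 × 0.08 = $548.82
Taxable wages = $6,860.28 − $548.82 = $6,311.46
Local income tax: $6,311.46 × 0.0111 = $70.06
State withholding: $6,311.46 × 0.0658 = $415.29
State disability insurance: $6,860.28 × 0.008 = $54.88
OASDI: $6,860.28 × 0.0515 = $353.30
Medicare tax: $6,860.28 × 0.02 = $137.21
Group life insurance premium: $352.29
Parking fee: $252.70
Total deductions = $548.82 + $70.06 + $415.29 + $54.88 + $353.30 + $137.21 + $352.29 + $252.70 = $2,184.55
Net pay = $6,860.28 − $2,184.55 = $4,675.73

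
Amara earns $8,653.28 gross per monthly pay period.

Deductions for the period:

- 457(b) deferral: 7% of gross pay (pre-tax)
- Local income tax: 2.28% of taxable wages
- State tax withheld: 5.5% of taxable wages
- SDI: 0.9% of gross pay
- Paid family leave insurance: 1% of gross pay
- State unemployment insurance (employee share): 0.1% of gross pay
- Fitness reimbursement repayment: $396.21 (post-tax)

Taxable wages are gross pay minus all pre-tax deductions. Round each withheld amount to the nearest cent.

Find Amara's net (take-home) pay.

457(b) deferral: $8,653.28 × 0.07 = $605.73
Taxable wages = $8,653.28 − $605.73 = $8,047.55
Local income tax: $8,047.55 × 0.0228 = $183.48
State tax withheld: $8,047.55 × 0.055 = $442.62
SDI: $8,653.28 × 0.009 = $77.88
Paid family leave insurance: $8,653.28 × 0.01 = $86.53
State unemployment insurance (employee share): $8,653.28 × 0.001 = $8.65
Fitness reimbursement repayment: $396.21
Total deductions = $605.73 + $183.48 + $442.62 + $77.88 + $86.53 + $8.65 + $396.21 = $1,801.10
Net pay = $8,653.28 − $1,801.10 = $6,852.18

$6,852.18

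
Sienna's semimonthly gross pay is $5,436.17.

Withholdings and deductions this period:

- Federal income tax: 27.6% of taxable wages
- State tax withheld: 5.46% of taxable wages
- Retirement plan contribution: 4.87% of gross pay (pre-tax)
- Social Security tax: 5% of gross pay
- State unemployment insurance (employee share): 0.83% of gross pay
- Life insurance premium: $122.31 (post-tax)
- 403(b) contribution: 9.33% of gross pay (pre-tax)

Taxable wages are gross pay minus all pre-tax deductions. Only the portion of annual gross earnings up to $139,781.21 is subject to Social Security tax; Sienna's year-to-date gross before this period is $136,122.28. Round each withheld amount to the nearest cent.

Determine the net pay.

Retirement plan contribution: $5,436.17 × 0.0487 = $264.74
403(b) contribution: $5,436.17 × 0.0933 = $507.19
Pre-tax total = $264.74 + $507.19 = $771.93
Taxable wages = $5,436.17 − $771.93 = $4,664.24
State tax withheld: $4,664.24 × 0.0546 = $254.67
Federal income tax: $4,664.24 × 0.276 = $1,287.33
Social Security tax: only $139,781.21 − $136,122.28 = $3,658.93 of this check is subject → $3,658.93 × 0.05 = $182.95
State unemployment insurance (employee share): $5,436.17 × 0.0083 = $45.12
Life insurance premium: $122.31
Total deductions = $264.74 + $507.19 + $254.67 + $1,287.33 + $182.95 + $45.12 + $122.31 = $2,664.31
Net pay = $5,436.17 − $2,664.31 = $2,771.86

$2,771.86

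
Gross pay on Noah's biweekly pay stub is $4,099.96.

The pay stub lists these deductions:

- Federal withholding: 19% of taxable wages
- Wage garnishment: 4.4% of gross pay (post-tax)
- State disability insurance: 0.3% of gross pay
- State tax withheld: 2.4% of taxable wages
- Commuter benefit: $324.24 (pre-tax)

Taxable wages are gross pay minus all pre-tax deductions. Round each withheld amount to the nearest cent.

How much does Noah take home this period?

Commuter benefit: $324.24
Taxable wages = $4,099.96 − $324.24 = $3,775.72
Federal withholding: $3,775.72 × 0.19 = $717.39
State tax withheld: $3,775.72 × 0.024 = $90.62
State disability insurance: $4,099.96 × 0.003 = $12.30
Wage garnishment: $4,099.96 × 0.044 = $180.40
Total deductions = $324.24 + $717.39 + $90.62 + $12.30 + $180.40 = $1,324.95
Net pay = $4,099.96 − $1,324.95 = $2,775.01

$2,775.01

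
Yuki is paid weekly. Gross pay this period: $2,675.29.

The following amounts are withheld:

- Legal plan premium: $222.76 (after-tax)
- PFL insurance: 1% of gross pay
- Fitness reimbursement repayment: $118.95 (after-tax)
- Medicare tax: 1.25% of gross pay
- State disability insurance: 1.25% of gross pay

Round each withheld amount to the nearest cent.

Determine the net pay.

$2,239.95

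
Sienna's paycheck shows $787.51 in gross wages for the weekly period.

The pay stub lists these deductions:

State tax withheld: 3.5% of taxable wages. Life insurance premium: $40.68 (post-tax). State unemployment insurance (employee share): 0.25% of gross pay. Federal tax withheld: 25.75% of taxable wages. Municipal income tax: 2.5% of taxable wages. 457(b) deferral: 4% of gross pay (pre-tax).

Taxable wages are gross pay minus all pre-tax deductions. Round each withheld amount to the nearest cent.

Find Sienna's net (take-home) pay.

$473.33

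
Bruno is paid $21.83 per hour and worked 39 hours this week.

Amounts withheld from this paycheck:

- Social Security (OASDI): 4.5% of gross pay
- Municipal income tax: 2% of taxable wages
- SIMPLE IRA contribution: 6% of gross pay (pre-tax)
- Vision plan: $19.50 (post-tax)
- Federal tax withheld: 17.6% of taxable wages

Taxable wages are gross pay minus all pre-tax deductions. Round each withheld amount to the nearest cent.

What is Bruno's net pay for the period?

Gross pay: 39 × $21.83 = $851.37
SIMPLE IRA contribution: $851.37 × 0.06 = $51.08
Taxable wages = $851.37 − $51.08 = $800.29
Municipal income tax: $800.29 × 0.02 = $16.01
Federal tax withheld: $800.29 × 0.176 = $140.85
Social Security (OASDI): $851.37 × 0.045 = $38.31
Vision plan: $19.50
Total deductions = $51.08 + $16.01 + $140.85 + $38.31 + $19.50 = $265.75
Net pay = $851.37 − $265.75 = $585.62

$585.62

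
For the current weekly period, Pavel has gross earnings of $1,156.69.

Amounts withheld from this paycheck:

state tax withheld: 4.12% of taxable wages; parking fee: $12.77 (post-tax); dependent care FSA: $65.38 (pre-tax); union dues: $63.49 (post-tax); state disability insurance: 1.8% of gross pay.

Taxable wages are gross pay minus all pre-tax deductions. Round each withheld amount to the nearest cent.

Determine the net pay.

Dependent care FSA: $65.38
Taxable wages = $1,156.69 − $65.38 = $1,091.31
State tax withheld: $1,091.31 × 0.0412 = $44.96
State disability insurance: $1,156.69 × 0.018 = $20.82
Union dues: $63.49
Parking fee: $12.77
Total deductions = $65.38 + $44.96 + $20.82 + $63.49 + $12.77 = $207.42
Net pay = $1,156.69 − $207.42 = $949.27

$949.27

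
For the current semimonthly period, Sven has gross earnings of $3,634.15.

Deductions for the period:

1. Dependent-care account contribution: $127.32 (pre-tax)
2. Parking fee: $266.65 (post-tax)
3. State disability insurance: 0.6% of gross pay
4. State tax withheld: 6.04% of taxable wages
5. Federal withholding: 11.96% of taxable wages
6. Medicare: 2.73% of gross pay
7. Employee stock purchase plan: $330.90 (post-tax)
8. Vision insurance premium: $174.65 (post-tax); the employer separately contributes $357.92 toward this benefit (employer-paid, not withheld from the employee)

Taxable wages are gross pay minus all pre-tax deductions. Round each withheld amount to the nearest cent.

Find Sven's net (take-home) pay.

Dependent-care account contribution: $127.32
Taxable wages = $3,634.15 − $127.32 = $3,506.83
Federal withholding: $3,506.83 × 0.1196 = $419.42
State tax withheld: $3,506.83 × 0.0604 = $211.81
State disability insurance: $3,634.15 × 0.006 = $21.80
Medicare: $3,634.15 × 0.0273 = $99.21
Employee stock purchase plan: $330.90
Vision insurance premium: $174.65
Parking fee: $266.65
(Employer's $357.92 toward vision insurance premium is not withheld from the employee.)
Total deductions = $127.32 + $419.42 + $211.81 + $21.80 + $99.21 + $330.90 + $174.65 + $266.65 = $1,651.76
Net pay = $3,634.15 − $1,651.76 = $1,982.39

$1,982.39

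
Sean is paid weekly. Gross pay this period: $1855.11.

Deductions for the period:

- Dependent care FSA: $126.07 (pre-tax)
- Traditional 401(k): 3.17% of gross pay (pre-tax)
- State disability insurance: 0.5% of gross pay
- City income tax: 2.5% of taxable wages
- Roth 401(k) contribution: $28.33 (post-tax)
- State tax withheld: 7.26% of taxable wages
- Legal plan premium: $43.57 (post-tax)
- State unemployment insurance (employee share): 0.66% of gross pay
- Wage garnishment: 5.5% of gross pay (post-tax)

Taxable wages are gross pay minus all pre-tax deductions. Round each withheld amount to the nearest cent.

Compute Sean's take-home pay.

$1311.76

Traditional 401(k): $1855.11 × 0.0317 = $58.81
Dependent care FSA: $126.07
Pre-tax total = $58.81 + $126.07 = $184.88
Taxable wages = $1855.11 − $184.88 = $1670.23
State tax withheld: $1670.23 × 0.0726 = $121.26
City income tax: $1670.23 × 0.025 = $41.76
State unemployment insurance (employee share): $1855.11 × 0.0066 = $12.24
State disability insurance: $1855.11 × 0.005 = $9.28
Roth 401(k) contribution: $28.33
Wage garnishment: $1855.11 × 0.055 = $102.03
Legal plan premium: $43.57
Total deductions = $58.81 + $126.07 + $121.26 + $41.76 + $12.24 + $9.28 + $28.33 + $102.03 + $43.57 = $543.35
Net pay = $1855.11 − $543.35 = $1311.76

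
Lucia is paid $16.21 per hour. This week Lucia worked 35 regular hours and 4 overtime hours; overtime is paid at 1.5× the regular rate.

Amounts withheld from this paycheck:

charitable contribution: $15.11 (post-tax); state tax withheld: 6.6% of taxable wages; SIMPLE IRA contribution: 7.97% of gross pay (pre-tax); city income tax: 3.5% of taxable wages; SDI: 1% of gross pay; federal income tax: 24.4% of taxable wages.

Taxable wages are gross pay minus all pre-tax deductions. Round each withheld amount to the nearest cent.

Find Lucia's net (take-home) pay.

$378.86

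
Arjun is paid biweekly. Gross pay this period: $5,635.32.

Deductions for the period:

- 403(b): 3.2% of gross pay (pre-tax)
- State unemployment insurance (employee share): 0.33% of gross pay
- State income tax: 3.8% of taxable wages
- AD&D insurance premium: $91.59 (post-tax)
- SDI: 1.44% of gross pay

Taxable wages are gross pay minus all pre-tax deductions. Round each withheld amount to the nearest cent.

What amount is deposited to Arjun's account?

403(b): $5,635.32 × 0.032 = $180.33
Taxable wages = $5,635.32 − $180.33 = $5,454.99
State income tax: $5,454.99 × 0.038 = $207.29
State unemployment insurance (employee share): $5,635.32 × 0.0033 = $18.60
SDI: $5,635.32 × 0.0144 = $81.15
AD&D insurance premium: $91.59
Total deductions = $180.33 + $207.29 + $18.60 + $81.15 + $91.59 = $578.96
Net pay = $5,635.32 − $578.96 = $5,056.36

$5,056.36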